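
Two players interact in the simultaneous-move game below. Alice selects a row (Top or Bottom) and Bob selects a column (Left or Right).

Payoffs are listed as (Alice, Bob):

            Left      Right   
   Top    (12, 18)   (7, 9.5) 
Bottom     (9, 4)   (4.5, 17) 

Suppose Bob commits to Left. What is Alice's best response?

Against Left, Alice earns 12 from Top and 9 from Bottom.
So Top is the best response.

Top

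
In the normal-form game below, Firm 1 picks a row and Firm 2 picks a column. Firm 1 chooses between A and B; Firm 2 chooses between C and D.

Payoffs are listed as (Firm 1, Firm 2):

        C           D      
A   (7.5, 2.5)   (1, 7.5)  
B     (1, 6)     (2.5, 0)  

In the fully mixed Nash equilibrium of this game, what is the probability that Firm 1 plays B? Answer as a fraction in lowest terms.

Let p be the probability that Firm 1 plays A. In a completely mixed equilibrium, Firm 2 must be indifferent between C and D.
Firm 2's expected payoff from C is 2.5p + 6(1−p); from D it is 7.5p.
Setting these equal: −3.5p + 6 = 7.5p, so p = 6/11.
Therefore Firm 1 plays B with probability 1 − 6/11 = 5/11.

5/11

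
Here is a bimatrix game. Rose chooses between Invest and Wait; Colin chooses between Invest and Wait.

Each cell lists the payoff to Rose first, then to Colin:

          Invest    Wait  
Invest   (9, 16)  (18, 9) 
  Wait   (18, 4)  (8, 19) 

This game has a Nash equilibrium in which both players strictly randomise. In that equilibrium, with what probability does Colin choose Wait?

9/19

Let c be the probability that Colin plays Invest. In a completely mixed equilibrium, Rose must be indifferent between Invest and Wait.
Rose's expected payoff from Invest is 9c + 18(1−c); from Wait it is 18c + 8(1−c).
Setting these equal: −9c + 18 = 10c + 8, so c = 10/19.
Therefore Colin plays Wait with probability 1 − 10/19 = 9/19.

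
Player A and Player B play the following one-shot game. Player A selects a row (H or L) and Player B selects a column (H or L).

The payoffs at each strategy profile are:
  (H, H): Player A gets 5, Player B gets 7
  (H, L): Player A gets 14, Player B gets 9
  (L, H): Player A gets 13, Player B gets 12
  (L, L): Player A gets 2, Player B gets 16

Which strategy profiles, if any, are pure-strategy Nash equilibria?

(H, L)

(H, H): Player A prefers L (13 > 5); Player B prefers L (9 > 7) — not an equilibrium.
(H, L): Player A gets 14 ≥ 2 from L, and Player B gets 9 ≥ 7 from H — Nash equilibrium.
(L, H): Player B prefers L (16 > 12) — not an equilibrium.
(L, L): Player A prefers H (14 > 2) — not an equilibrium.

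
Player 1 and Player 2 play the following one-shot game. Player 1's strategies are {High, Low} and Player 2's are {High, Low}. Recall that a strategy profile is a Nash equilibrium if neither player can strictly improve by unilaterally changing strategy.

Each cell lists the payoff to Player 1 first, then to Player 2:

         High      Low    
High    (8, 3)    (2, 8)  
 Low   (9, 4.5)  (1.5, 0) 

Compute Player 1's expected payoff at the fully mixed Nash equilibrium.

4

First find y, the probability Player 2 plays High, from Player 1's indifference between High and Low: 8y + 2(1−y) = 9y + 1.5(1−y), giving y = 1/3.
Since Player 1 is indifferent in equilibrium, Player 1's expected payoff equals the payoff from either row against (1/3, 2/3). Using High: 8(1/3) + 2(2/3) = 4.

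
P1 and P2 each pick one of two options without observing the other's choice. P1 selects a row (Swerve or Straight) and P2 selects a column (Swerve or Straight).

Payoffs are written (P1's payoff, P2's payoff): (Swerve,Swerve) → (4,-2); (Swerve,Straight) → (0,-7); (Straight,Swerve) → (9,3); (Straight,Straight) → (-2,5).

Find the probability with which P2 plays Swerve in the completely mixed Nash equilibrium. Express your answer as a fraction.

2/7

Let c be the probability that P2 plays Swerve. In a completely mixed equilibrium, P1 must be indifferent between Swerve and Straight.
P1's expected payoff from Swerve is 4c; from Straight it is 9c − 2(1−c).
Setting these equal: 4c = 11c − 2, so c = 2/7.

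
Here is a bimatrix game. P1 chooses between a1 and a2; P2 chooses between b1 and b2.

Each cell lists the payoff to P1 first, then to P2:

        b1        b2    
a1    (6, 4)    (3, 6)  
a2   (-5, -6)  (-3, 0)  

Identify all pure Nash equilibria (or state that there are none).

(a1, b2)

(a1, b1): P2 prefers b2 (6 > 4) — not an equilibrium.
(a1, b2): P1 gets 3 ≥ -3 from a2, and P2 gets 6 ≥ 4 from b1 — Nash equilibrium.
(a2, b1): P1 prefers a1 (6 > -5); P2 prefers b2 (0 > -6) — not an equilibrium.
(a2, b2): P1 prefers a1 (3 > -3) — not an equilibrium.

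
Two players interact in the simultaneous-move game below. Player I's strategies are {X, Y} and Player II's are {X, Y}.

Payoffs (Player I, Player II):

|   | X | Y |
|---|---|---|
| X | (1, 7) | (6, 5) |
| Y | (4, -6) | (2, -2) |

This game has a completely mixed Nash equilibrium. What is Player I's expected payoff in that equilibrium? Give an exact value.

First find y, the probability Player II plays X, from Player I's indifference between X and Y: y + 6(1−y) = 4y + 2(1−y), giving y = 4/7.
Since Player I is indifferent in equilibrium, Player I's expected payoff equals the payoff from either row against (4/7, 3/7). Using X: (4/7) + 6(3/7) = 22/7.

22/7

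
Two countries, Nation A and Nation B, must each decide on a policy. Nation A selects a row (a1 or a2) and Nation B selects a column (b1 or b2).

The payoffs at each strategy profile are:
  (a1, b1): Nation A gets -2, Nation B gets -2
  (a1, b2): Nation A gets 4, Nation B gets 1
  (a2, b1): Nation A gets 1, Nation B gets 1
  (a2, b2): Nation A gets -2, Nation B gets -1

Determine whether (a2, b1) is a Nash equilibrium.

Yes

At (a2, b1), Nation A earns 1; switching to a1 would give -2, so Nation A has no profitable deviation.
Nation B earns 1; switching to b2 would give -1, so Nation B has no profitable deviation.
Neither player can gain by a unilateral deviation, so this profile is a Nash equilibrium.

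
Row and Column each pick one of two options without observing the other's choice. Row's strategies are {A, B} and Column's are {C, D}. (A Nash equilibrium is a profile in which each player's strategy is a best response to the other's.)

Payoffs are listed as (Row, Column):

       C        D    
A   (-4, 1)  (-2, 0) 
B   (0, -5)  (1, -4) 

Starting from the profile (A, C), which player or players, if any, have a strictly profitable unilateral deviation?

Row

Row at (A, C) earns -4; deviating to B yields 0 — a strict improvement.
Column earns 1; deviating to D yields 0 — not better.
Only Row has a strictly profitable deviation.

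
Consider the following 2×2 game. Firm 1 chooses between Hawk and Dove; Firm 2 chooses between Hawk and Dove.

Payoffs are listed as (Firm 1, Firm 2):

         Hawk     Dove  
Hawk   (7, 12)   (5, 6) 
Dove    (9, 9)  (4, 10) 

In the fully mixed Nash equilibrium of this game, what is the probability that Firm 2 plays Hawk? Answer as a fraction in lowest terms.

1/3

Let q be the probability that Firm 2 plays Hawk. In a completely mixed equilibrium, Firm 1 must be indifferent between Hawk and Dove.
Firm 1's expected payoff from Hawk is 7q + 5(1−q); from Dove it is 9q + 4(1−q).
Setting these equal: 2q + 5 = 5q + 4, so q = 1/3.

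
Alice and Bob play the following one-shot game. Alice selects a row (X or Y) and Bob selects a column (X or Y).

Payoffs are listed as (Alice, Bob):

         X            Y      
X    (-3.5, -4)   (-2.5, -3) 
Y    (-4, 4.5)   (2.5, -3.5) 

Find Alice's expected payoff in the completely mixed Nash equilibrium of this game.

First find q, the probability Bob plays X, from Alice's indifference between X and Y: −3.5q − 2.5(1−q) = −4q + 2.5(1−q), giving q = 10/11.
Since Alice is indifferent in equilibrium, Alice's expected payoff equals the payoff from either row against (10/11, 1/11). Using X: −3.5(10/11) − 2.5(1/11) = -75/22.

-75/22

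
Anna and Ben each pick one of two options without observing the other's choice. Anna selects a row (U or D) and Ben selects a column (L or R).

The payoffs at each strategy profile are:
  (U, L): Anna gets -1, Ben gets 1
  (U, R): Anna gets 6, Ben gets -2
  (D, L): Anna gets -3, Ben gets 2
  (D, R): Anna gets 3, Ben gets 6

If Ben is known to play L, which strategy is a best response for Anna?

Against L, Anna earns -1 from U and -3 from D.
So U is the best response.

U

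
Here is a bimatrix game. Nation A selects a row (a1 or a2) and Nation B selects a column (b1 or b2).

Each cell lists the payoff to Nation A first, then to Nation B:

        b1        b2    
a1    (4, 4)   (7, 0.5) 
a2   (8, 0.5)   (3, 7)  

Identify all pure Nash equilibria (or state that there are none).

(a1, b1): Nation A prefers a2 (8 > 4) — not an equilibrium.
(a1, b2): Nation B prefers b1 (4 > 0.5) — not an equilibrium.
(a2, b1): Nation B prefers b2 (7 > 0.5) — not an equilibrium.
(a2, b2): Nation A prefers a1 (7 > 3) — not an equilibrium.

none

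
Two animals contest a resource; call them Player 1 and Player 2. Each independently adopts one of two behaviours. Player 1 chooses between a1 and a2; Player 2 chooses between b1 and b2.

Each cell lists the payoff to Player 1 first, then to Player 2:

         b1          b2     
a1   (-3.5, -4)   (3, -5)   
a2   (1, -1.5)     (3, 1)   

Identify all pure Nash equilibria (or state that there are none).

(a1, b1): Player 1 prefers a2 (1 > -3.5) — not an equilibrium.
(a1, b2): Player 2 prefers b1 (-4 > -5) — not an equilibrium.
(a2, b1): Player 2 prefers b2 (1 > -1.5) — not an equilibrium.
(a2, b2): Player 1 gets 3 ≥ 3 from a1, and Player 2 gets 1 ≥ -1.5 from b1 — Nash equilibrium.

(a2, b2)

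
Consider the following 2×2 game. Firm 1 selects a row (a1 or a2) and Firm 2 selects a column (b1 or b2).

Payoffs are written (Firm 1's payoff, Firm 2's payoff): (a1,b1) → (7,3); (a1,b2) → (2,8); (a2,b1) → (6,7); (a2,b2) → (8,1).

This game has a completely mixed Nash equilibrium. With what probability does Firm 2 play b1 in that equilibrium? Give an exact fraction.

Let y be the probability that Firm 2 plays b1. In a completely mixed equilibrium, Firm 1 must be indifferent between a1 and a2.
Firm 1's expected payoff from a1 is 7y + 2(1−y); from a2 it is 6y + 8(1−y).
Setting these equal: 5y + 2 = −2y + 8, so y = 6/7.

6/7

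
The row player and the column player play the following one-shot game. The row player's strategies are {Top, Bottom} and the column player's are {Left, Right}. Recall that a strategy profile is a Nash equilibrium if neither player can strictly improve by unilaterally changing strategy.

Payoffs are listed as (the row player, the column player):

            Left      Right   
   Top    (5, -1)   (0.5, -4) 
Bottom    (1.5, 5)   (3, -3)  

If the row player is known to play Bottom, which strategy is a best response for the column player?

Against Bottom, the column player earns 5 from Left and -3 from Right.
So Left is the best response.

Left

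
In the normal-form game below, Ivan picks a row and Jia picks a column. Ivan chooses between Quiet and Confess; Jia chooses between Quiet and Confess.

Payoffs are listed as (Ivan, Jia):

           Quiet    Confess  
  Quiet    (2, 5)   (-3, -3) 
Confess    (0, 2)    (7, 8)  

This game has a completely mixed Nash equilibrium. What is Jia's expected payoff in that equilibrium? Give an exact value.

23/7

First find p, the probability Ivan plays Quiet, from Jia's indifference between Quiet and Confess: 5p + 2(1−p) = −3p + 8(1−p), giving p = 3/7.
Since Jia is indifferent in equilibrium, Jia's expected payoff equals the payoff from either column against (3/7, 4/7). Using Quiet: 5(3/7) + 2(4/7) = 23/7.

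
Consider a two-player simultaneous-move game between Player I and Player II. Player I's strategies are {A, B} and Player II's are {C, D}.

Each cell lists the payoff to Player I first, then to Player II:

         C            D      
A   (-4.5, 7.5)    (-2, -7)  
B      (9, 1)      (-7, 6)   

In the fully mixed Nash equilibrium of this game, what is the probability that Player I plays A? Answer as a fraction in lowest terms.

Let x be the probability that Player I plays A. In a completely mixed equilibrium, Player II must be indifferent between C and D.
Player II's expected payoff from C is 7.5x + (1−x); from D it is −7x + 6(1−x).
Setting these equal: 6.5x + 1 = −13x + 6, so x = 10/39.

10/39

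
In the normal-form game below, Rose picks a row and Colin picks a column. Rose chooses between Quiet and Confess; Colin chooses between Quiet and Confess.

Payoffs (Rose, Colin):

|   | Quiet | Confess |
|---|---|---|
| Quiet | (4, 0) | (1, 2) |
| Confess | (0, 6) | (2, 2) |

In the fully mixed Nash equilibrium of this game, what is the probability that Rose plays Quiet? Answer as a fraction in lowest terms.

2/3

Let p be the probability that Rose plays Quiet. In a completely mixed equilibrium, Colin must be indifferent between Quiet and Confess.
Colin's expected payoff from Quiet is 6(1−p); from Confess it is 2p + 2(1−p).
Setting these equal: −6p + 6 = 2, so p = 2/3.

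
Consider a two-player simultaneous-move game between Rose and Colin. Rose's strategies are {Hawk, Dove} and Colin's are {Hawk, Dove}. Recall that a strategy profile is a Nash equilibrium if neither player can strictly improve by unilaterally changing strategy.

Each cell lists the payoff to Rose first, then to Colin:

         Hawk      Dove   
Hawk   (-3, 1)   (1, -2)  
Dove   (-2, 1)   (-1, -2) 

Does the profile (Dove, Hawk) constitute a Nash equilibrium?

At (Dove, Hawk), Rose earns -2; switching to Hawk would give -3, so Rose has no profitable deviation.
Colin earns 1; switching to Dove would give -2, so Colin has no profitable deviation.
Neither player can gain by a unilateral deviation, so this profile is a Nash equilibrium.

Yes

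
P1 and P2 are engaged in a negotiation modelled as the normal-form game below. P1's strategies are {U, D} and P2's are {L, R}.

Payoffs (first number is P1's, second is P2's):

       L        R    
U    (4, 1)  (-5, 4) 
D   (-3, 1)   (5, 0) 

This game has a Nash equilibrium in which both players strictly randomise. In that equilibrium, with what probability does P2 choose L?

10/17

Let y be the probability that P2 plays L. In a completely mixed equilibrium, P1 must be indifferent between U and D.
P1's expected payoff from U is 4y − 5(1−y); from D it is −3y + 5(1−y).
Setting these equal: 9y − 5 = −8y + 5, so y = 10/17.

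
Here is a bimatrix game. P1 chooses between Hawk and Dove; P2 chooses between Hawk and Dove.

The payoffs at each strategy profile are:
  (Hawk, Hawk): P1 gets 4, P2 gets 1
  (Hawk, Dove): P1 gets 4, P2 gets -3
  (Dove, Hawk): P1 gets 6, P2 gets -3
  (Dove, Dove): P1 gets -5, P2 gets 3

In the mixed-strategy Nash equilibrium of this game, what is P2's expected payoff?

-3/5

First find p, the probability P1 plays Hawk, from P2's indifference between Hawk and Dove: p − 3(1−p) = −3p + 3(1−p), giving p = 3/5.
Since P2 is indifferent in equilibrium, P2's expected payoff equals the payoff from either column against (3/5, 2/5). Using Hawk: (3/5) − 3(2/5) = -3/5.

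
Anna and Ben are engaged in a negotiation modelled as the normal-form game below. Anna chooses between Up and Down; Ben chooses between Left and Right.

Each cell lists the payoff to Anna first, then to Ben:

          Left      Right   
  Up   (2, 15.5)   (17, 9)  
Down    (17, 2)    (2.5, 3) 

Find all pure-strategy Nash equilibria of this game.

(Up, Left): Anna prefers Down (17 > 2) — not an equilibrium.
(Up, Right): Ben prefers Left (15.5 > 9) — not an equilibrium.
(Down, Left): Ben prefers Right (3 > 2) — not an equilibrium.
(Down, Right): Anna prefers Up (17 > 2.5) — not an equilibrium.

none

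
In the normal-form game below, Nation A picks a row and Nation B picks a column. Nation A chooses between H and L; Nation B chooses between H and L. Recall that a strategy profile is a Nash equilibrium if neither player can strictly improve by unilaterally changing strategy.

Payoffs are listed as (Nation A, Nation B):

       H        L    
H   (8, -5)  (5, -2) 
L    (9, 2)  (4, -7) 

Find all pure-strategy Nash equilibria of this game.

(H, H): Nation A prefers L (9 > 8); Nation B prefers L (-2 > -5) — not an equilibrium.
(H, L): Nation A gets 5 ≥ 4 from L, and Nation B gets -2 ≥ -5 from H — Nash equilibrium.
(L, H): Nation A gets 9 ≥ 8 from H, and Nation B gets 2 ≥ -7 from L — Nash equilibrium.
(L, L): Nation A prefers H (5 > 4); Nation B prefers H (2 > -7) — not an equilibrium.

(H, L) and (L, H)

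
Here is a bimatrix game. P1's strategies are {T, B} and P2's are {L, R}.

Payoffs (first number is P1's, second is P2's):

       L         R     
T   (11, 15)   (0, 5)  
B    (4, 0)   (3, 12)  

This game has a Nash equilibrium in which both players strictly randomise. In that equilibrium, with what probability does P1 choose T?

Let p be the probability that P1 plays T. In a completely mixed equilibrium, P2 must be indifferent between L and R.
P2's expected payoff from L is 15p; from R it is 5p + 12(1−p).
Setting these equal: 15p = −7p + 12, so p = 6/11.

6/11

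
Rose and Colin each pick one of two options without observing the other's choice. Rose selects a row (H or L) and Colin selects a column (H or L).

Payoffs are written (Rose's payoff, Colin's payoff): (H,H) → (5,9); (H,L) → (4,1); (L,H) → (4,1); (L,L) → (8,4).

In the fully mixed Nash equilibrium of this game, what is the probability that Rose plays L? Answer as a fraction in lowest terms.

Let p be the probability that Rose plays H. In a completely mixed equilibrium, Colin must be indifferent between H and L.
Colin's expected payoff from H is 9p + (1−p); from L it is p + 4(1−p).
Setting these equal: 8p + 1 = −3p + 4, so p = 3/11.
Therefore Rose plays L with probability 1 − 3/11 = 8/11.

8/11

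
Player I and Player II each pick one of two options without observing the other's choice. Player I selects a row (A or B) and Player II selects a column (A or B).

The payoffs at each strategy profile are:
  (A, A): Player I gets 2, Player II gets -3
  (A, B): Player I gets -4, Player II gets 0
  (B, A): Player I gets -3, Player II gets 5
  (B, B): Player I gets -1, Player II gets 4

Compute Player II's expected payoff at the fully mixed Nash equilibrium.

3

First find x, the probability Player I plays A, from Player II's indifference between A and B: −3x + 5(1−x) = 4(1−x), giving x = 1/4.
Since Player II is indifferent in equilibrium, Player II's expected payoff equals the payoff from either column against (1/4, 3/4). Using A: −3(1/4) + 5(3/4) = 3.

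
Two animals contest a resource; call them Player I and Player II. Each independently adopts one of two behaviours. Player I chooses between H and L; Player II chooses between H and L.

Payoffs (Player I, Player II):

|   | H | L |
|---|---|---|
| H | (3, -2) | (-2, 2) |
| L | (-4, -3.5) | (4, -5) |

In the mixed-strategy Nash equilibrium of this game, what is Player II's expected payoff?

-34/11

First find p, the probability Player I plays H, from Player II's indifference between H and L: −2p − 3.5(1−p) = 2p − 5(1−p), giving p = 3/11.
Since Player II is indifferent in equilibrium, Player II's expected payoff equals the payoff from either column against (3/11, 8/11). Using H: −2(3/11) − 3.5(8/11) = -34/11.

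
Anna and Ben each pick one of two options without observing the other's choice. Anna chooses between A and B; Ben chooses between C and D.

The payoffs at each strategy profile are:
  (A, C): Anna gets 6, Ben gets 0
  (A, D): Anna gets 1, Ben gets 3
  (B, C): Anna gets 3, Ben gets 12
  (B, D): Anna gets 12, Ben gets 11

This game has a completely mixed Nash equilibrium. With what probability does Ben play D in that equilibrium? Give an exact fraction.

3/14

Let q be the probability that Ben plays C. In a completely mixed equilibrium, Anna must be indifferent between A and B.
Anna's expected payoff from A is 6q + (1−q); from B it is 3q + 12(1−q).
Setting these equal: 5q + 1 = −9q + 12, so q = 11/14.
Therefore Ben plays D with probability 1 − 11/14 = 3/14.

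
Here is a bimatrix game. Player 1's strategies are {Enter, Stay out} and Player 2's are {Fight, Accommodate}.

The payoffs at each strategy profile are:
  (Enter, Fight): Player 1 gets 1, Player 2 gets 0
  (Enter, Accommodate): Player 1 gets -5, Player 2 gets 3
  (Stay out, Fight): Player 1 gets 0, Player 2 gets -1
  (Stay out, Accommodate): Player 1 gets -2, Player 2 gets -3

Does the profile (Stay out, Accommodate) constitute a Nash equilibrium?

No

At (Stay out, Accommodate), Player 1 earns -2; switching to Enter would give -5, so Player 1 has no profitable deviation.
Player 2 earns -3; switching to Fight would give -1, so Player 2 would deviate.
Since at least one player can profitably deviate, this is not a Nash equilibrium.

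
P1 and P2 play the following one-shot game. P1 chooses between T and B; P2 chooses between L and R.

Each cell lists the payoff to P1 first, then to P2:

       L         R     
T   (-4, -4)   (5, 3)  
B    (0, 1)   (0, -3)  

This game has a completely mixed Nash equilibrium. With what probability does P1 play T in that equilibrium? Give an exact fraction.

Let r be the probability that P1 plays T. In a completely mixed equilibrium, P2 must be indifferent between L and R.
P2's expected payoff from L is −4r + (1−r); from R it is 3r − 3(1−r).
Setting these equal: −5r + 1 = 6r − 3, so r = 4/11.

4/11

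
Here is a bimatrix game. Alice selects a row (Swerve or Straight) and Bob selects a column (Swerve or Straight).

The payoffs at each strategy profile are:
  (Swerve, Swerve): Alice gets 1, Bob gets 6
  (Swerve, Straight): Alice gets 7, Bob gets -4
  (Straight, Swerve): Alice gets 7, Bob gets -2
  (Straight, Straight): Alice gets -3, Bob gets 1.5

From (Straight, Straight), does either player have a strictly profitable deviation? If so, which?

Alice

Alice at (Straight, Straight) earns -3; deviating to Swerve yields 7 — a strict improvement.
Bob earns 1.5; deviating to Swerve yields -2 — not better.
Only Alice has a strictly profitable deviation.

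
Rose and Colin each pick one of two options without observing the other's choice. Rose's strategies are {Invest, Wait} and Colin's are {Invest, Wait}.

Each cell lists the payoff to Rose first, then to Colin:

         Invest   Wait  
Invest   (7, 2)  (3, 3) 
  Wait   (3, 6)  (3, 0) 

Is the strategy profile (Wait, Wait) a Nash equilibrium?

No

At (Wait, Wait), Rose earns 3; switching to Invest would give 3, so Rose has no profitable deviation.
Colin earns 0; switching to Invest would give 6, so Colin would deviate.
Since at least one player can profitably deviate, this is not a Nash equilibrium.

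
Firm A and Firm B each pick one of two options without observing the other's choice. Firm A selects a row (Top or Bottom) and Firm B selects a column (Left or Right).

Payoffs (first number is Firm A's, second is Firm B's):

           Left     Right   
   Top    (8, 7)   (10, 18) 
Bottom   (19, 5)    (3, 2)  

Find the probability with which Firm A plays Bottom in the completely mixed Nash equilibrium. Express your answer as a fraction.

11/14

Let x be the probability that Firm A plays Top. In a completely mixed equilibrium, Firm B must be indifferent between Left and Right.
Firm B's expected payoff from Left is 7x + 5(1−x); from Right it is 18x + 2(1−x).
Setting these equal: 2x + 5 = 16x + 2, so x = 3/14.
Therefore Firm A plays Bottom with probability 1 − 3/14 = 11/14.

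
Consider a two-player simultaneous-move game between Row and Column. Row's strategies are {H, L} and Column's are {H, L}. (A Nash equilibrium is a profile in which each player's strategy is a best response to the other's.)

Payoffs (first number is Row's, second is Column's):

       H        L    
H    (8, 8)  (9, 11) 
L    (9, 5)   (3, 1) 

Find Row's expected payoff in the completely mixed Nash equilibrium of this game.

57/7

First find q, the probability Column plays H, from Row's indifference between H and L: 8q + 9(1−q) = 9q + 3(1−q), giving q = 6/7.
Since Row is indifferent in equilibrium, Row's expected payoff equals the payoff from either row against (6/7, 1/7). Using H: 8(6/7) + 9(1/7) = 57/7.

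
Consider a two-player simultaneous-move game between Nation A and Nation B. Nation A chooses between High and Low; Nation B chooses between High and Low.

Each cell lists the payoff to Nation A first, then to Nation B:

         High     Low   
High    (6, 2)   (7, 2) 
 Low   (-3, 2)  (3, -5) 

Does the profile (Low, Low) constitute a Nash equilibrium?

No

At (Low, Low), Nation A earns 3; switching to High would give 7, so Nation A would deviate.
Nation B earns -5; switching to High would give 2, so Nation B would deviate.
Since at least one player can profitably deviate, this is not a Nash equilibrium.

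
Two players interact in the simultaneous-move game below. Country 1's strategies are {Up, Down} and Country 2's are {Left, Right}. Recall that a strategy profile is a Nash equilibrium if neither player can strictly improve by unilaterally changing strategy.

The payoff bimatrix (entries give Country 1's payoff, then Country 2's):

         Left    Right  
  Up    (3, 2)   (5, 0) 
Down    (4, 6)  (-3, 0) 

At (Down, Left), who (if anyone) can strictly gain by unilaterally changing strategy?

Neither

Country 1 at (Down, Left) earns 4; deviating to Up yields 3 — not better.
Country 2 earns 6; deviating to Right yields 0 — not better.
Neither player can strictly improve; the profile is a Nash equilibrium.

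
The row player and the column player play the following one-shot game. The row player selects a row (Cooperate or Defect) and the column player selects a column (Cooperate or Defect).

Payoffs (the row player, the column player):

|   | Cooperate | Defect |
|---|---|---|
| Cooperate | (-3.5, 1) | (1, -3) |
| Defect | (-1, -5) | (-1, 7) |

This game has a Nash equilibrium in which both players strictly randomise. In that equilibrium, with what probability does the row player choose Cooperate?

3/4

Let p be the probability that the row player plays Cooperate. In a completely mixed equilibrium, the column player must be indifferent between Cooperate and Defect.
The column player's expected payoff from Cooperate is p − 5(1−p); from Defect it is −3p + 7(1−p).
Setting these equal: 6p − 5 = −10p + 7, so p = 3/4.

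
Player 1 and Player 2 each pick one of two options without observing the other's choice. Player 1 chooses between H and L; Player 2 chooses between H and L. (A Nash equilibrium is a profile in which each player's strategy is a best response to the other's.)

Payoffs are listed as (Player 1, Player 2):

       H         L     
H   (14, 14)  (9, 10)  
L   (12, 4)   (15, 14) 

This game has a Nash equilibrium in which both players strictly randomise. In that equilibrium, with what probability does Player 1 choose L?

2/7

Let x be the probability that Player 1 plays H. In a completely mixed equilibrium, Player 2 must be indifferent between H and L.
Player 2's expected payoff from H is 14x + 4(1−x); from L it is 10x + 14(1−x).
Setting these equal: 10x + 4 = −4x + 14, so x = 5/7.
Therefore Player 1 plays L with probability 1 − 5/7 = 2/7.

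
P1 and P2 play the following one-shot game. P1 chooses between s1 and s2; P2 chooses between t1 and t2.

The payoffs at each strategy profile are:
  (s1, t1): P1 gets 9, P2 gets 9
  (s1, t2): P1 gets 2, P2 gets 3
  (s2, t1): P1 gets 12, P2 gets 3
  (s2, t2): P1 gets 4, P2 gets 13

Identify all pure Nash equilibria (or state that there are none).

(s2, t2)

(s1, t1): P1 prefers s2 (12 > 9) — not an equilibrium.
(s1, t2): P1 prefers s2 (4 > 2); P2 prefers t1 (9 > 3) — not an equilibrium.
(s2, t1): P2 prefers t2 (13 > 3) — not an equilibrium.
(s2, t2): P1 gets 4 ≥ 2 from s1, and P2 gets 13 ≥ 3 from t1 — Nash equilibrium.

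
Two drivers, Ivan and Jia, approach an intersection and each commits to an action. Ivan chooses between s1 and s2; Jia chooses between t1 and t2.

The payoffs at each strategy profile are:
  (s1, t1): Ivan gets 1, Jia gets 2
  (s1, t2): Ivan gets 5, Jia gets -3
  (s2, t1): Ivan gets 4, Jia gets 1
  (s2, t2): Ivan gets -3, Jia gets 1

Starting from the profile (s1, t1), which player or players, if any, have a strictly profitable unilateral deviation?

Ivan

Ivan at (s1, t1) earns 1; deviating to s2 yields 4 — a strict improvement.
Jia earns 2; deviating to t2 yields -3 — not better.
Only Ivan has a strictly profitable deviation.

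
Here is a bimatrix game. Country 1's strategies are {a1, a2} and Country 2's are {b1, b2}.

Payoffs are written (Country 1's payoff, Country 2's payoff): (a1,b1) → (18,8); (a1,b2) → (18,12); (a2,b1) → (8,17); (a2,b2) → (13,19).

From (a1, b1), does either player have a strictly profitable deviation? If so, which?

Country 1 at (a1, b1) earns 18; deviating to a2 yields 8 — not better.
Country 2 earns 8; deviating to b2 yields 12 — a strict improvement.
Only Country 2 has a strictly profitable deviation.

Country 2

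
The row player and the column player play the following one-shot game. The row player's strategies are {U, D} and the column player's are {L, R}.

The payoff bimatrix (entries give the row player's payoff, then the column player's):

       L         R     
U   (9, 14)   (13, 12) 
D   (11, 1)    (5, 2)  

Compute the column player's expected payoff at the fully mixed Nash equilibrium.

16/3

First find p, the probability the row player plays U, from the column player's indifference between L and R: 14p + (1−p) = 12p + 2(1−p), giving p = 1/3.
Since the column player is indifferent in equilibrium, the column player's expected payoff equals the payoff from either column against (1/3, 2/3). Using L: 14(1/3) + (2/3) = 16/3.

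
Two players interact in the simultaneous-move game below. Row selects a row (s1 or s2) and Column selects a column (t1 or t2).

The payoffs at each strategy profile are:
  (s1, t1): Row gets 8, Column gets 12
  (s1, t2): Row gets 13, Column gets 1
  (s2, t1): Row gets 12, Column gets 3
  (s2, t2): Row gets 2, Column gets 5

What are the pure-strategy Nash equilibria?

none

(s1, t1): Row prefers s2 (12 > 8) — not an equilibrium.
(s1, t2): Column prefers t1 (12 > 1) — not an equilibrium.
(s2, t1): Column prefers t2 (5 > 3) — not an equilibrium.
(s2, t2): Row prefers s1 (13 > 2) — not an equilibrium.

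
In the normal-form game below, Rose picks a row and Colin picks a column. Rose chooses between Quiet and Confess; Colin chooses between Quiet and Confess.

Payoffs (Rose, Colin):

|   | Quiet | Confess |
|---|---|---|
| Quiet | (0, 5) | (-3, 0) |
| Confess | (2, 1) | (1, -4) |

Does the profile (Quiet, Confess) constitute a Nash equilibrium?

No

At (Quiet, Confess), Rose earns -3; switching to Confess would give 1, so Rose would deviate.
Colin earns 0; switching to Quiet would give 5, so Colin would deviate.
Since at least one player can profitably deviate, this is not a Nash equilibrium.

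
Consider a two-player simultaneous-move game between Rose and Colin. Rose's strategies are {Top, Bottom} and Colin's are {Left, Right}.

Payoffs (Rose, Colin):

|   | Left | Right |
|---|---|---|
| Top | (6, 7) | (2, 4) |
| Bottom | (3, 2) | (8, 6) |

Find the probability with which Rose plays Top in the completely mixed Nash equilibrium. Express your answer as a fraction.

Let r be the probability that Rose plays Top. In a completely mixed equilibrium, Colin must be indifferent between Left and Right.
Colin's expected payoff from Left is 7r + 2(1−r); from Right it is 4r + 6(1−r).
Setting these equal: 5r + 2 = −2r + 6, so r = 4/7.

4/7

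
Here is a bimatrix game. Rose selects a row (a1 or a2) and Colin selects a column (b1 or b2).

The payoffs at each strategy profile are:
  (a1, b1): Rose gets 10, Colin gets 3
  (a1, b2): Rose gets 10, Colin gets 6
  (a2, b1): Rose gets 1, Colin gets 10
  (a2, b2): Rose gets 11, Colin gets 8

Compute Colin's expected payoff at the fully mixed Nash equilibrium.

36/5

First find p, the probability Rose plays a1, from Colin's indifference between b1 and b2: 3p + 10(1−p) = 6p + 8(1−p), giving p = 2/5.
Since Colin is indifferent in equilibrium, Colin's expected payoff equals the payoff from either column against (2/5, 3/5). Using b1: 3(2/5) + 10(3/5) = 36/5.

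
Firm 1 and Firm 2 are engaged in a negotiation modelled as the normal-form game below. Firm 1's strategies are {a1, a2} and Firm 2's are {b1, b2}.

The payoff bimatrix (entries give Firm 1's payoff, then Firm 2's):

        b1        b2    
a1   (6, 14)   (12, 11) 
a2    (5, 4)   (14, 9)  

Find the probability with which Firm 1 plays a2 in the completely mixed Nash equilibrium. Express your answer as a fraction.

3/8

Let r be the probability that Firm 1 plays a1. In a completely mixed equilibrium, Firm 2 must be indifferent between b1 and b2.
Firm 2's expected payoff from b1 is 14r + 4(1−r); from b2 it is 11r + 9(1−r).
Setting these equal: 10r + 4 = 2r + 9, so r = 5/8.
Therefore Firm 1 plays a2 with probability 1 − 5/8 = 3/8.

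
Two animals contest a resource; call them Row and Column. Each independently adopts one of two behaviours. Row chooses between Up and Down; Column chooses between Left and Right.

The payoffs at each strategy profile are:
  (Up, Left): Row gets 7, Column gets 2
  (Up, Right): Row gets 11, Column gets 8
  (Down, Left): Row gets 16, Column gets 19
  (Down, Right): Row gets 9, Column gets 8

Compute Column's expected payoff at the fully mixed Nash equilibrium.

8

First find x, the probability Row plays Up, from Column's indifference between Left and Right: 2x + 19(1−x) = 8x + 8(1−x), giving x = 11/17.
Since Column is indifferent in equilibrium, Column's expected payoff equals the payoff from either column against (11/17, 6/17). Using Left: 2(11/17) + 19(6/17) = 8.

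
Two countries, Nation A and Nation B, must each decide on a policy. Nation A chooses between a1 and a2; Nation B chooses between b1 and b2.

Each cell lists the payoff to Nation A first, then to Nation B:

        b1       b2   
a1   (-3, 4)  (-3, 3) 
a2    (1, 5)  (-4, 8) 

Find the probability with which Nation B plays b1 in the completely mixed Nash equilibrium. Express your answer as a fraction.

Let c be the probability that Nation B plays b1. In a completely mixed equilibrium, Nation A must be indifferent between a1 and a2.
Nation A's expected payoff from a1 is −3c − 3(1−c); from a2 it is c − 4(1−c).
Setting these equal: -3 = 5c − 4, so c = 1/5.

1/5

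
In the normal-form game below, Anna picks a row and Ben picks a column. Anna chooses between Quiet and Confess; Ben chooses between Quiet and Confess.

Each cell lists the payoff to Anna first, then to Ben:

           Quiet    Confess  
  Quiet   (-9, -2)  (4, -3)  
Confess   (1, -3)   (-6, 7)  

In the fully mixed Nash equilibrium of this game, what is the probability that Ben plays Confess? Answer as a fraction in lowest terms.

1/2

Let y be the probability that Ben plays Quiet. In a completely mixed equilibrium, Anna must be indifferent between Quiet and Confess.
Anna's expected payoff from Quiet is −9y + 4(1−y); from Confess it is y − 6(1−y).
Setting these equal: −13y + 4 = 7y − 6, so y = 1/2.
Therefore Ben plays Confess with probability 1 − 1/2 = 1/2.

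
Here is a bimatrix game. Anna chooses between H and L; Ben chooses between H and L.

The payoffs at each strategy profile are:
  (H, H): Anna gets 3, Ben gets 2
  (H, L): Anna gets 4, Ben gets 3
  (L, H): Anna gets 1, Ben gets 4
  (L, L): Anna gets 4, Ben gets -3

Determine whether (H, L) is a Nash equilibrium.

At (H, L), Anna earns 4; switching to L would give 4, so Anna has no profitable deviation.
Ben earns 3; switching to H would give 2, so Ben has no profitable deviation.
Neither player can gain by a unilateral deviation, so this profile is a Nash equilibrium.

Yes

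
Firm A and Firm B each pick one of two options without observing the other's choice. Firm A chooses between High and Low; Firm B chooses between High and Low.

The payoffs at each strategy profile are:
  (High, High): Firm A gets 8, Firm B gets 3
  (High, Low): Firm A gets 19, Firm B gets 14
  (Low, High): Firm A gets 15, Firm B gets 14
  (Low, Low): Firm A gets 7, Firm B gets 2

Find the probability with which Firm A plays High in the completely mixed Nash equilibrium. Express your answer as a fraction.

Let p be the probability that Firm A plays High. In a completely mixed equilibrium, Firm B must be indifferent between High and Low.
Firm B's expected payoff from High is 3p + 14(1−p); from Low it is 14p + 2(1−p).
Setting these equal: −11p + 14 = 12p + 2, so p = 12/23.

12/23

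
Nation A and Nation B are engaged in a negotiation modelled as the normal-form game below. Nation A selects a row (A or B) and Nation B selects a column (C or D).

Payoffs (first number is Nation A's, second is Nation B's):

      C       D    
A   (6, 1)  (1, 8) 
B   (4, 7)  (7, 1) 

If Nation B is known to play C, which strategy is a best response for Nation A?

Against C, Nation A earns 6 from A and 4 from B.
So A is the best response.

A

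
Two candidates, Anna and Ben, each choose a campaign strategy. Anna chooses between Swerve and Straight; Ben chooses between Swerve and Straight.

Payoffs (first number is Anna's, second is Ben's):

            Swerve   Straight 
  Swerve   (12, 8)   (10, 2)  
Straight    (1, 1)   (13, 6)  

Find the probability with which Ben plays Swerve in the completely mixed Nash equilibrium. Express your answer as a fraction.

3/14

Let c be the probability that Ben plays Swerve. In a completely mixed equilibrium, Anna must be indifferent between Swerve and Straight.
Anna's expected payoff from Swerve is 12c + 10(1−c); from Straight it is c + 13(1−c).
Setting these equal: 2c + 10 = −12c + 13, so c = 3/14.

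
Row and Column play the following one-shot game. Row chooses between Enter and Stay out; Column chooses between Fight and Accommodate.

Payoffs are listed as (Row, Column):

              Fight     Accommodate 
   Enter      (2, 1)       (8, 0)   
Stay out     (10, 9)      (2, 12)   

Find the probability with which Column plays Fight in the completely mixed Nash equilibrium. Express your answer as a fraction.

Let y be the probability that Column plays Fight. In a completely mixed equilibrium, Row must be indifferent between Enter and Stay out.
Row's expected payoff from Enter is 2y + 8(1−y); from Stay out it is 10y + 2(1−y).
Setting these equal: −6y + 8 = 8y + 2, so y = 3/7.

3/7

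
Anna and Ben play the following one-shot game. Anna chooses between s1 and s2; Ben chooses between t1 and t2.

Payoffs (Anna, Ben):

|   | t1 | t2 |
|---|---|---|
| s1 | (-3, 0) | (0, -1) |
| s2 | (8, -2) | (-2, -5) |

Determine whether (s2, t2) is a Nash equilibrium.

At (s2, t2), Anna earns -2; switching to s1 would give 0, so Anna would deviate.
Ben earns -5; switching to t1 would give -2, so Ben would deviate.
Since at least one player can profitably deviate, this is not a Nash equilibrium.

No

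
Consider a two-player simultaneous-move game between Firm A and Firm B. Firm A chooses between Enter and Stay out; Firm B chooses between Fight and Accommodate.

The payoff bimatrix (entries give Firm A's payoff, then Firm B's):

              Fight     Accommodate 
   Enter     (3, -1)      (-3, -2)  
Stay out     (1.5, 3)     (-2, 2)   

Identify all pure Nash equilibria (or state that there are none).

(Enter, Fight): Firm A gets 3 ≥ 1.5 from Stay out, and Firm B gets -1 ≥ -2 from Accommodate — Nash equilibrium.
(Enter, Accommodate): Firm A prefers Stay out (-2 > -3); Firm B prefers Fight (-1 > -2) — not an equilibrium.
(Stay out, Fight): Firm A prefers Enter (3 > 1.5) — not an equilibrium.
(Stay out, Accommodate): Firm B prefers Fight (3 > 2) — not an equilibrium.

(Enter, Fight)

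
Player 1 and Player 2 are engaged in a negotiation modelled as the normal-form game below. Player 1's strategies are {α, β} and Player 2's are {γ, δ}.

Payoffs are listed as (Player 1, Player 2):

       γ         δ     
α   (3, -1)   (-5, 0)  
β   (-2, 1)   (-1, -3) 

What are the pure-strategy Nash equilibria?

(α, γ): Player 2 prefers δ (0 > -1) — not an equilibrium.
(α, δ): Player 1 prefers β (-1 > -5) — not an equilibrium.
(β, γ): Player 1 prefers α (3 > -2) — not an equilibrium.
(β, δ): Player 2 prefers γ (1 > -3) — not an equilibrium.

none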